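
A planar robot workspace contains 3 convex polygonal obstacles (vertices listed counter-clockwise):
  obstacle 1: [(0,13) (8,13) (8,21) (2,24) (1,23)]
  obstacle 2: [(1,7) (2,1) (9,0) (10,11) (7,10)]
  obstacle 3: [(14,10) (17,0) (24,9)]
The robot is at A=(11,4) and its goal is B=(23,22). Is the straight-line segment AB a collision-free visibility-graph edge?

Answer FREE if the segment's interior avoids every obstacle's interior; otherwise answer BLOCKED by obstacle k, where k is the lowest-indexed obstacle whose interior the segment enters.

Obstacle 1 [(0,13) (8,13) (8,21) (2,24) (1,23)]:
  edge (0,13)–(8,13): clear
  edge (8,13)–(8,21): clear
  edge (8,21)–(2,24): clear
  edge (2,24)–(1,23): clear
  edge (1,23)–(0,13): clear
  midpoint (17,13) outside
  → clear
Obstacle 2 [(1,7) (2,1) (9,0) (10,11) (7,10)]:
  edge (1,7)–(2,1): clear
  edge (2,1)–(9,0): clear
  edge (9,0)–(10,11): clear
  edge (10,11)–(7,10): clear
  edge (7,10)–(1,7): clear
  midpoint (17,13) outside
  → clear
Obstacle 3 [(14,10) (17,0) (24,9)]:
  edge (14,10)–(17,0): crosses AB
  edge (17,0)–(24,9): clear
  edge (24,9)–(14,10): crosses AB
  → BLOCKED

BLOCKED by obstacle 3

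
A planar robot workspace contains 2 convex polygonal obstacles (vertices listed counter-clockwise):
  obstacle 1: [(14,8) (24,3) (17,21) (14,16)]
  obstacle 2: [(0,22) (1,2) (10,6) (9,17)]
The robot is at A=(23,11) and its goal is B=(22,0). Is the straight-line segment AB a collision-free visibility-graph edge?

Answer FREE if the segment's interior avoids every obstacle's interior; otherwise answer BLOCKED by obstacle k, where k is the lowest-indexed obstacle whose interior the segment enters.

Obstacle 1 [(14,8) (24,3) (17,21) (14,16)]:
  edge (14,8)–(24,3): crosses AB
  edge (24,3)–(17,21): crosses AB
  edge (17,21)–(14,16): clear
  edge (14,16)–(14,8): clear
  → BLOCKED
Obstacle 2 [(0,22) (1,2) (10,6) (9,17)]:
  edge (0,22)–(1,2): clear
  edge (1,2)–(10,6): clear
  edge (10,6)–(9,17): clear
  edge (9,17)–(0,22): clear
  midpoint (45/2,11/2) outside
  → clear

BLOCKED by obstacle 1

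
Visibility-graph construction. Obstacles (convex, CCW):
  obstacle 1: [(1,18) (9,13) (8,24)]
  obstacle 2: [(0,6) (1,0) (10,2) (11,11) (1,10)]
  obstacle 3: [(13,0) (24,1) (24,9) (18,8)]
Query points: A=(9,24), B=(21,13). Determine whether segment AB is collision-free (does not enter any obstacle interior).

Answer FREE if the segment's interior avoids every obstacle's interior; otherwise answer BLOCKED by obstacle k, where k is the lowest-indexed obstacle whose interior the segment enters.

FREE

Obstacle 1 [(1,18) (9,13) (8,24)]:
  edge (1,18)–(9,13): clear
  edge (9,13)–(8,24): clear
  edge (8,24)–(1,18): clear
  midpoint (15,37/2) outside
  → clear
Obstacle 2 [(0,6) (1,0) (10,2) (11,11) (1,10)]:
  edge (0,6)–(1,0): clear
  edge (1,0)–(10,2): clear
  edge (10,2)–(11,11): clear
  edge (11,11)–(1,10): clear
  edge (1,10)–(0,6): clear
  midpoint (15,37/2) outside
  → clear
Obstacle 3 [(13,0) (24,1) (24,9) (18,8)]:
  edge (13,0)–(24,1): clear
  edge (24,1)–(24,9): clear
  edge (24,9)–(18,8): clear
  edge (18,8)–(13,0): clear
  midpoint (15,37/2) outside
  → clear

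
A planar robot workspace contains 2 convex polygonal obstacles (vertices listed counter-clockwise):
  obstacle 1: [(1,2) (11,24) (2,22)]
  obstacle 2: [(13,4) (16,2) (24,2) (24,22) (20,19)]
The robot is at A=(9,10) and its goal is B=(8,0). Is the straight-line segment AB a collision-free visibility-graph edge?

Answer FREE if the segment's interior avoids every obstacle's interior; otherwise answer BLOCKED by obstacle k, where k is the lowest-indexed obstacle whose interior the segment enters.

Obstacle 1 [(1,2) (11,24) (2,22)]:
  edge (1,2)–(11,24): clear
  edge (11,24)–(2,22): clear
  edge (2,22)–(1,2): clear
  midpoint (17/2,5) outside
  → clear
Obstacle 2 [(13,4) (16,2) (24,2) (24,22) (20,19)]:
  edge (13,4)–(16,2): clear
  edge (16,2)–(24,2): clear
  edge (24,2)–(24,22): clear
  edge (24,22)–(20,19): clear
  edge (20,19)–(13,4): clear
  midpoint (17/2,5) outside
  → clear

FREE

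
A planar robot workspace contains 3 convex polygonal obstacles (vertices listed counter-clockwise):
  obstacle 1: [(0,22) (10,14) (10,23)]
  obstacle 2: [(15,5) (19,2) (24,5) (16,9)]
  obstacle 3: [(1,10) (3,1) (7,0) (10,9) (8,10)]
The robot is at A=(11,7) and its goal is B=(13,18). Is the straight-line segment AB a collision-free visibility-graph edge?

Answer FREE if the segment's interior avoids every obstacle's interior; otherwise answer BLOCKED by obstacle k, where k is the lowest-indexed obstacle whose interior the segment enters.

Obstacle 1 [(0,22) (10,14) (10,23)]:
  edge (0,22)–(10,14): clear
  edge (10,14)–(10,23): clear
  edge (10,23)–(0,22): clear
  midpoint (12,25/2) outside
  → clear
Obstacle 2 [(15,5) (19,2) (24,5) (16,9)]:
  edge (15,5)–(19,2): clear
  edge (19,2)–(24,5): clear
  edge (24,5)–(16,9): clear
  edge (16,9)–(15,5): clear
  midpoint (12,25/2) outside
  → clear
Obstacle 3 [(1,10) (3,1) (7,0) (10,9) (8,10)]:
  edge (1,10)–(3,1): clear
  edge (3,1)–(7,0): clear
  edge (7,0)–(10,9): clear
  edge (10,9)–(8,10): clear
  edge (8,10)–(1,10): clear
  midpoint (12,25/2) outside
  → clear

FREE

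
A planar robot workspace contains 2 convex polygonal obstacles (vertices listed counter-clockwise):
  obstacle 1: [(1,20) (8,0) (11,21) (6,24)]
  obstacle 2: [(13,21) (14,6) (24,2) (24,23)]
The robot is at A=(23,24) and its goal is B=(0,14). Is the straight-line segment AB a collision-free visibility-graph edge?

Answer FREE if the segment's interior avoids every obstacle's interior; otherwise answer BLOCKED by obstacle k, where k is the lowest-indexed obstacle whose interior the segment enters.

Obstacle 1 [(1,20) (8,0) (11,21) (6,24)]:
  edge (1,20)–(8,0): crosses AB
  edge (8,0)–(11,21): crosses AB
  edge (11,21)–(6,24): clear
  edge (6,24)–(1,20): clear
  → BLOCKED
Obstacle 2 [(13,21) (14,6) (24,2) (24,23)]:
  edge (13,21)–(14,6): crosses AB
  edge (14,6)–(24,2): clear
  edge (24,2)–(24,23): clear
  edge (24,23)–(13,21): crosses AB
  → BLOCKED

BLOCKED by obstacle 1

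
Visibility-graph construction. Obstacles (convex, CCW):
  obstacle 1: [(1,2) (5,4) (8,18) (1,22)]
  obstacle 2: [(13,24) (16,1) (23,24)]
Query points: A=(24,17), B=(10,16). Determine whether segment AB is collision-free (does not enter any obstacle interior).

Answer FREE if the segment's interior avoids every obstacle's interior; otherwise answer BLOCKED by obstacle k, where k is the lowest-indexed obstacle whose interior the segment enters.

BLOCKED by obstacle 2

Obstacle 1 [(1,2) (5,4) (8,18) (1,22)]:
  edge (1,2)–(5,4): clear
  edge (5,4)–(8,18): clear
  edge (8,18)–(1,22): clear
  edge (1,22)–(1,2): clear
  midpoint (17,33/2) outside
  → clear
Obstacle 2 [(13,24) (16,1) (23,24)]:
  edge (13,24)–(16,1): crosses AB
  edge (16,1)–(23,24): crosses AB
  edge (23,24)–(13,24): clear
  → BLOCKED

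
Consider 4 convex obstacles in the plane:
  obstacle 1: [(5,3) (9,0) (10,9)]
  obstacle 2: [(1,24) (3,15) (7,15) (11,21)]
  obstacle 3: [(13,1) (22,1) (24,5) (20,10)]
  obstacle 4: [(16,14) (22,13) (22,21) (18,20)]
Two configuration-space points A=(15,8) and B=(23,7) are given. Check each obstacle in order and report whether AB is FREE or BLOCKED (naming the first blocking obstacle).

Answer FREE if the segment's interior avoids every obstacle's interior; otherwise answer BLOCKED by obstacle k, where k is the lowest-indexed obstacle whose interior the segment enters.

BLOCKED by obstacle 3

Obstacle 1 [(5,3) (9,0) (10,9)]:
  edge (5,3)–(9,0): clear
  edge (9,0)–(10,9): clear
  edge (10,9)–(5,3): clear
  midpoint (19,15/2) outside
  → clear
Obstacle 2 [(1,24) (3,15) (7,15) (11,21)]:
  edge (1,24)–(3,15): clear
  edge (3,15)–(7,15): clear
  edge (7,15)–(11,21): clear
  edge (11,21)–(1,24): clear
  midpoint (19,15/2) outside
  → clear
Obstacle 3 [(13,1) (22,1) (24,5) (20,10)]:
  edge (13,1)–(22,1): clear
  edge (22,1)–(24,5): clear
  edge (24,5)–(20,10): crosses AB
  edge (20,10)–(13,1): crosses AB
  → BLOCKED
Obstacle 4 [(16,14) (22,13) (22,21) (18,20)]:
  edge (16,14)–(22,13): clear
  edge (22,13)–(22,21): clear
  edge (22,21)–(18,20): clear
  edge (18,20)–(16,14): clear
  midpoint (19,15/2) outside
  → clear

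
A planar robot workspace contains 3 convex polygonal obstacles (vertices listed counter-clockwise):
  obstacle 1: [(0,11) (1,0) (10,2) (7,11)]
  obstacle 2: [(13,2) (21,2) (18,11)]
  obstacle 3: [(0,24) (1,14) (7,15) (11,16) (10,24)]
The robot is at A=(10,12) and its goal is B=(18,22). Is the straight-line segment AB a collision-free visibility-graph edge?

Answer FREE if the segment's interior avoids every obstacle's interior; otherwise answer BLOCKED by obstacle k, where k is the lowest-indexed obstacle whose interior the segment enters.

Obstacle 1 [(0,11) (1,0) (10,2) (7,11)]:
  edge (0,11)–(1,0): clear
  edge (1,0)–(10,2): clear
  edge (10,2)–(7,11): clear
  edge (7,11)–(0,11): clear
  midpoint (14,17) outside
  → clear
Obstacle 2 [(13,2) (21,2) (18,11)]:
  edge (13,2)–(21,2): clear
  edge (21,2)–(18,11): clear
  edge (18,11)–(13,2): clear
  midpoint (14,17) outside
  → clear
Obstacle 3 [(0,24) (1,14) (7,15) (11,16) (10,24)]:
  edge (0,24)–(1,14): clear
  edge (1,14)–(7,15): clear
  edge (7,15)–(11,16): clear
  edge (11,16)–(10,24): clear
  edge (10,24)–(0,24): clear
  midpoint (14,17) outside
  → clear

FREE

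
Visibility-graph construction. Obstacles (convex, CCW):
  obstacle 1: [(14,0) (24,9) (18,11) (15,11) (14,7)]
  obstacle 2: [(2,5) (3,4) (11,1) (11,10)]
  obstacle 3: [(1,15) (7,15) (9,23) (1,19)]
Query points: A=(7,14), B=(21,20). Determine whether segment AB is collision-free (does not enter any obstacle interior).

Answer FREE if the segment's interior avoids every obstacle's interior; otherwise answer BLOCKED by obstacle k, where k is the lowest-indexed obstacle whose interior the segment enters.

Obstacle 1 [(14,0) (24,9) (18,11) (15,11) (14,7)]:
  edge (14,0)–(24,9): clear
  edge (24,9)–(18,11): clear
  edge (18,11)–(15,11): clear
  edge (15,11)–(14,7): clear
  edge (14,7)–(14,0): clear
  midpoint (14,17) outside
  → clear
Obstacle 2 [(2,5) (3,4) (11,1) (11,10)]:
  edge (2,5)–(3,4): clear
  edge (3,4)–(11,1): clear
  edge (11,1)–(11,10): clear
  edge (11,10)–(2,5): clear
  midpoint (14,17) outside
  → clear
Obstacle 3 [(1,15) (7,15) (9,23) (1,19)]:
  edge (1,15)–(7,15): clear
  edge (7,15)–(9,23): clear
  edge (9,23)–(1,19): clear
  edge (1,19)–(1,15): clear
  midpoint (14,17) outside
  → clear

FREE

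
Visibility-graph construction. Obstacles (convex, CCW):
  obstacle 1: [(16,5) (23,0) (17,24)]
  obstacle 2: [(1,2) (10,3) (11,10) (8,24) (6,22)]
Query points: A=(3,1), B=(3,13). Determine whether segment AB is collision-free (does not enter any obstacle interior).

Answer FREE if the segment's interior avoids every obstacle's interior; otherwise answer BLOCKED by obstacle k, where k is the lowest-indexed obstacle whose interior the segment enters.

BLOCKED by obstacle 2

Obstacle 1 [(16,5) (23,0) (17,24)]:
  edge (16,5)–(23,0): clear
  edge (23,0)–(17,24): clear
  edge (17,24)–(16,5): clear
  midpoint (3,7) outside
  → clear
Obstacle 2 [(1,2) (10,3) (11,10) (8,24) (6,22)]:
  edge (1,2)–(10,3): crosses AB
  edge (10,3)–(11,10): clear
  edge (11,10)–(8,24): clear
  edge (8,24)–(6,22): clear
  edge (6,22)–(1,2): crosses AB
  → BLOCKED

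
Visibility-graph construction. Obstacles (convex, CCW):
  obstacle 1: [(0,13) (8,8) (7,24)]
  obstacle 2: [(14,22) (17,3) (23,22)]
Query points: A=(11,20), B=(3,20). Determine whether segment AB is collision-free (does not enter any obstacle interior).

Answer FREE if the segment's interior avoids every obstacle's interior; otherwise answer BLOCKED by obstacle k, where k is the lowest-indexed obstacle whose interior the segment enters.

Obstacle 1 [(0,13) (8,8) (7,24)]:
  edge (0,13)–(8,8): clear
  edge (8,8)–(7,24): crosses AB
  edge (7,24)–(0,13): crosses AB
  → BLOCKED
Obstacle 2 [(14,22) (17,3) (23,22)]:
  edge (14,22)–(17,3): clear
  edge (17,3)–(23,22): clear
  edge (23,22)–(14,22): clear
  midpoint (7,20) outside
  → clear

BLOCKED by obstacle 1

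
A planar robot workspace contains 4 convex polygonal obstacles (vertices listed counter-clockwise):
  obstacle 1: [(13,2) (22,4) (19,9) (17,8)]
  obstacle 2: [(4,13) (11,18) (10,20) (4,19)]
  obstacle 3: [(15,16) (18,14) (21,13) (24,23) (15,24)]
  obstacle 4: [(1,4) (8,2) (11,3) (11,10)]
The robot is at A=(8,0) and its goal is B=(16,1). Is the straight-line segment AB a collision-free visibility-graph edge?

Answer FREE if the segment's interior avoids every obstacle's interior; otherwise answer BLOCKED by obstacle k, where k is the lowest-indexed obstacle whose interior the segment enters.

FREE

Obstacle 1 [(13,2) (22,4) (19,9) (17,8)]:
  edge (13,2)–(22,4): clear
  edge (22,4)–(19,9): clear
  edge (19,9)–(17,8): clear
  edge (17,8)–(13,2): clear
  midpoint (12,1/2) outside
  → clear
Obstacle 2 [(4,13) (11,18) (10,20) (4,19)]:
  edge (4,13)–(11,18): clear
  edge (11,18)–(10,20): clear
  edge (10,20)–(4,19): clear
  edge (4,19)–(4,13): clear
  midpoint (12,1/2) outside
  → clear
Obstacle 3 [(15,16) (18,14) (21,13) (24,23) (15,24)]:
  edge (15,16)–(18,14): clear
  edge (18,14)–(21,13): clear
  edge (21,13)–(24,23): clear
  edge (24,23)–(15,24): clear
  edge (15,24)–(15,16): clear
  midpoint (12,1/2) outside
  → clear
Obstacle 4 [(1,4) (8,2) (11,3) (11,10)]:
  edge (1,4)–(8,2): clear
  edge (8,2)–(11,3): clear
  edge (11,3)–(11,10): clear
  edge (11,10)–(1,4): clear
  midpoint (12,1/2) outside
  → clear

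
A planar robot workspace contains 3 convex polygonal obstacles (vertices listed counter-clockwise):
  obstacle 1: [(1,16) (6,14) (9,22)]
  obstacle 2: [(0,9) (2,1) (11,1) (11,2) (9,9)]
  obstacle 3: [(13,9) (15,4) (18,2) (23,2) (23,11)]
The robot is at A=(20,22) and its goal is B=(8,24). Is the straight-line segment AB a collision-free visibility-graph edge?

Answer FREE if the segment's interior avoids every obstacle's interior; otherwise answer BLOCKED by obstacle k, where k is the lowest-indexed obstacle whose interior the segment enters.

Obstacle 1 [(1,16) (6,14) (9,22)]:
  edge (1,16)–(6,14): clear
  edge (6,14)–(9,22): clear
  edge (9,22)–(1,16): clear
  midpoint (14,23) outside
  → clear
Obstacle 2 [(0,9) (2,1) (11,1) (11,2) (9,9)]:
  edge (0,9)–(2,1): clear
  edge (2,1)–(11,1): clear
  edge (11,1)–(11,2): clear
  edge (11,2)–(9,9): clear
  edge (9,9)–(0,9): clear
  midpoint (14,23) outside
  → clear
Obstacle 3 [(13,9) (15,4) (18,2) (23,2) (23,11)]:
  edge (13,9)–(15,4): clear
  edge (15,4)–(18,2): clear
  edge (18,2)–(23,2): clear
  edge (23,2)–(23,11): clear
  edge (23,11)–(13,9): clear
  midpoint (14,23) outside
  → clear

FREE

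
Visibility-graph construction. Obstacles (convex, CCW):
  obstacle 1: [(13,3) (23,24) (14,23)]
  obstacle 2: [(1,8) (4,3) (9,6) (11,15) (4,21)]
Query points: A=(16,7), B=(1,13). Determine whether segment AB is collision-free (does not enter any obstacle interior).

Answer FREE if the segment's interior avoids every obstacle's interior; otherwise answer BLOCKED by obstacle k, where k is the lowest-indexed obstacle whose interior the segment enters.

Obstacle 1 [(13,3) (23,24) (14,23)]:
  edge (13,3)–(23,24): crosses AB
  edge (23,24)–(14,23): clear
  edge (14,23)–(13,3): crosses AB
  → BLOCKED
Obstacle 2 [(1,8) (4,3) (9,6) (11,15) (4,21)]:
  edge (1,8)–(4,3): clear
  edge (4,3)–(9,6): clear
  edge (9,6)–(11,15): crosses AB
  edge (11,15)–(4,21): clear
  edge (4,21)–(1,8): crosses AB
  → BLOCKED

BLOCKED by obstacle 1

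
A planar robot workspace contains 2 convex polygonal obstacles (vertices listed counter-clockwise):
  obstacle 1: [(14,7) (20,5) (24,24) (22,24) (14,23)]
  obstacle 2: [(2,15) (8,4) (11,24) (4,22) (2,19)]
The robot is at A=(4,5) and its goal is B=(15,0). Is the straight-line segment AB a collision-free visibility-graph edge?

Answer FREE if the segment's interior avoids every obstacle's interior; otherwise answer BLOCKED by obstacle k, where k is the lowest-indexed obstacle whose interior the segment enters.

FREE

Obstacle 1 [(14,7) (20,5) (24,24) (22,24) (14,23)]:
  edge (14,7)–(20,5): clear
  edge (20,5)–(24,24): clear
  edge (24,24)–(22,24): clear
  edge (22,24)–(14,23): clear
  edge (14,23)–(14,7): clear
  midpoint (19/2,5/2) outside
  → clear
Obstacle 2 [(2,15) (8,4) (11,24) (4,22) (2,19)]:
  edge (2,15)–(8,4): clear
  edge (8,4)–(11,24): clear
  edge (11,24)–(4,22): clear
  edge (4,22)–(2,19): clear
  edge (2,19)–(2,15): clear
  midpoint (19/2,5/2) outside
  → clear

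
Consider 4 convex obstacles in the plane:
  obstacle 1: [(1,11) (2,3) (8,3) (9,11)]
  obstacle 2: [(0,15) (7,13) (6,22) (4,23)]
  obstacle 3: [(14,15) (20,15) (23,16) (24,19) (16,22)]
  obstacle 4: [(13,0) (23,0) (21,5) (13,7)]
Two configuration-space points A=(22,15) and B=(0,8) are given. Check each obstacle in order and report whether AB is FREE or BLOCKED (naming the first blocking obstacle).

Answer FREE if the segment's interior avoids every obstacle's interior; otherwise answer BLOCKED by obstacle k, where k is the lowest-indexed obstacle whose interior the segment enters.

BLOCKED by obstacle 1

Obstacle 1 [(1,11) (2,3) (8,3) (9,11)]:
  edge (1,11)–(2,3): crosses AB
  edge (2,3)–(8,3): clear
  edge (8,3)–(9,11): crosses AB
  edge (9,11)–(1,11): clear
  → BLOCKED
Obstacle 2 [(0,15) (7,13) (6,22) (4,23)]:
  edge (0,15)–(7,13): clear
  edge (7,13)–(6,22): clear
  edge (6,22)–(4,23): clear
  edge (4,23)–(0,15): clear
  midpoint (11,23/2) outside
  → clear
Obstacle 3 [(14,15) (20,15) (23,16) (24,19) (16,22)]:
  edge (14,15)–(20,15): clear
  edge (20,15)–(23,16): clear
  edge (23,16)–(24,19): clear
  edge (24,19)–(16,22): clear
  edge (16,22)–(14,15): clear
  midpoint (11,23/2) outside
  → clear
Obstacle 4 [(13,0) (23,0) (21,5) (13,7)]:
  edge (13,0)–(23,0): clear
  edge (23,0)–(21,5): clear
  edge (21,5)–(13,7): clear
  edge (13,7)–(13,0): clear
  midpoint (11,23/2) outside
  → clear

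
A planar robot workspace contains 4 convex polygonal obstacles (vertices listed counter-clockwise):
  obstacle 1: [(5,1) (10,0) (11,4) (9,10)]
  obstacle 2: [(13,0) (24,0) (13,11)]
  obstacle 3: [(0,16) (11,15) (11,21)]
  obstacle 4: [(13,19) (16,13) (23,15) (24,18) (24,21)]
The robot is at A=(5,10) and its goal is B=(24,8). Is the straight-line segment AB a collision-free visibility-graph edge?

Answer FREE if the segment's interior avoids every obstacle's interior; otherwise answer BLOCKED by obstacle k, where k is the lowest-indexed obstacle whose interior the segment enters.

BLOCKED by obstacle 1

Obstacle 1 [(5,1) (10,0) (11,4) (9,10)]:
  edge (5,1)–(10,0): clear
  edge (10,0)–(11,4): clear
  edge (11,4)–(9,10): crosses AB
  edge (9,10)–(5,1): crosses AB
  → BLOCKED
Obstacle 2 [(13,0) (24,0) (13,11)]:
  edge (13,0)–(24,0): clear
  edge (24,0)–(13,11): crosses AB
  edge (13,11)–(13,0): crosses AB
  → BLOCKED
Obstacle 3 [(0,16) (11,15) (11,21)]:
  edge (0,16)–(11,15): clear
  edge (11,15)–(11,21): clear
  edge (11,21)–(0,16): clear
  midpoint (29/2,9) outside
  → clear
Obstacle 4 [(13,19) (16,13) (23,15) (24,18) (24,21)]:
  edge (13,19)–(16,13): clear
  edge (16,13)–(23,15): clear
  edge (23,15)–(24,18): clear
  edge (24,18)–(24,21): clear
  edge (24,21)–(13,19): clear
  midpoint (29/2,9) outside
  → clear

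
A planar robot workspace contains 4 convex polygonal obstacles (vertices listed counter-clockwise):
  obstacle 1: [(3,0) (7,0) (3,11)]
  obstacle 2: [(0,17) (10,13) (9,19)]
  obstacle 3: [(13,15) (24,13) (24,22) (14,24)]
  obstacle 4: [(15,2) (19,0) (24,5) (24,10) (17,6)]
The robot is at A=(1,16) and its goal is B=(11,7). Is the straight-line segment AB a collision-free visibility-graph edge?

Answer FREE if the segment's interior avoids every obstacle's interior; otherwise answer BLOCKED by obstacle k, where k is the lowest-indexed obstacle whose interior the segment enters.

FREE

Obstacle 1 [(3,0) (7,0) (3,11)]:
  edge (3,0)–(7,0): clear
  edge (7,0)–(3,11): clear
  edge (3,11)–(3,0): clear
  midpoint (6,23/2) outside
  → clear
Obstacle 2 [(0,17) (10,13) (9,19)]:
  edge (0,17)–(10,13): clear
  edge (10,13)–(9,19): clear
  edge (9,19)–(0,17): clear
  midpoint (6,23/2) outside
  → clear
Obstacle 3 [(13,15) (24,13) (24,22) (14,24)]:
  edge (13,15)–(24,13): clear
  edge (24,13)–(24,22): clear
  edge (24,22)–(14,24): clear
  edge (14,24)–(13,15): clear
  midpoint (6,23/2) outside
  → clear
Obstacle 4 [(15,2) (19,0) (24,5) (24,10) (17,6)]:
  edge (15,2)–(19,0): clear
  edge (19,0)–(24,5): clear
  edge (24,5)–(24,10): clear
  edge (24,10)–(17,6): clear
  edge (17,6)–(15,2): clear
  midpoint (6,23/2) outside
  → clear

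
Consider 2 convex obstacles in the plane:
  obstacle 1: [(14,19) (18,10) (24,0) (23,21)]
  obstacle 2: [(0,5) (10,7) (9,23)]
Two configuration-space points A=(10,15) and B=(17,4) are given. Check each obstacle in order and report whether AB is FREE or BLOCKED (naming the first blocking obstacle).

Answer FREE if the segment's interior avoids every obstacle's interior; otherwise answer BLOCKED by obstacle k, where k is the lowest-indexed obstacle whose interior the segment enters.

Obstacle 1 [(14,19) (18,10) (24,0) (23,21)]:
  edge (14,19)–(18,10): clear
  edge (18,10)–(24,0): clear
  edge (24,0)–(23,21): clear
  edge (23,21)–(14,19): clear
  midpoint (27/2,19/2) outside
  → clear
Obstacle 2 [(0,5) (10,7) (9,23)]:
  edge (0,5)–(10,7): clear
  edge (10,7)–(9,23): clear
  edge (9,23)–(0,5): clear
  midpoint (27/2,19/2) outside
  → clear

FREE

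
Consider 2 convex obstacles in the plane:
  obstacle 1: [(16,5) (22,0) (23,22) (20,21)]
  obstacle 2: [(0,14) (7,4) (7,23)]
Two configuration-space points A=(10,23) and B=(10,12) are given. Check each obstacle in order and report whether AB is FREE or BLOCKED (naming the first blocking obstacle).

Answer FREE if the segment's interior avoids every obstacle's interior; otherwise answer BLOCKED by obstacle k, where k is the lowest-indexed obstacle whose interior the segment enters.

Obstacle 1 [(16,5) (22,0) (23,22) (20,21)]:
  edge (16,5)–(22,0): clear
  edge (22,0)–(23,22): clear
  edge (23,22)–(20,21): clear
  edge (20,21)–(16,5): clear
  midpoint (10,35/2) outside
  → clear
Obstacle 2 [(0,14) (7,4) (7,23)]:
  edge (0,14)–(7,4): clear
  edge (7,4)–(7,23): clear
  edge (7,23)–(0,14): clear
  midpoint (10,35/2) outside
  → clear

FREE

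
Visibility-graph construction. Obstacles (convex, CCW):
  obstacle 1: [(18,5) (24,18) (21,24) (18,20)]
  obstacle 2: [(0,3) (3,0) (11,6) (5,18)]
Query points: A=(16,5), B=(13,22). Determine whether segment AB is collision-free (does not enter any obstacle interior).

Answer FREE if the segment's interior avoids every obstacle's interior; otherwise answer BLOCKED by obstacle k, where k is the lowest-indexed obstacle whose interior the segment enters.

FREE

Obstacle 1 [(18,5) (24,18) (21,24) (18,20)]:
  edge (18,5)–(24,18): clear
  edge (24,18)–(21,24): clear
  edge (21,24)–(18,20): clear
  edge (18,20)–(18,5): clear
  midpoint (29/2,27/2) outside
  → clear
Obstacle 2 [(0,3) (3,0) (11,6) (5,18)]:
  edge (0,3)–(3,0): clear
  edge (3,0)–(11,6): clear
  edge (11,6)–(5,18): clear
  edge (5,18)–(0,3): clear
  midpoint (29/2,27/2) outside
  → clear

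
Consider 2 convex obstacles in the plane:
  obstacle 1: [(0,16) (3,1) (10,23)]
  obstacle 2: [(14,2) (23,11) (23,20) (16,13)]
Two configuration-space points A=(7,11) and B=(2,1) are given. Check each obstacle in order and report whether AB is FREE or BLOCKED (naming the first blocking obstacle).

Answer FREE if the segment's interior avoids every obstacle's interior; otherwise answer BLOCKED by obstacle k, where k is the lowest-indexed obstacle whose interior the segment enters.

BLOCKED by obstacle 1

Obstacle 1 [(0,16) (3,1) (10,23)]:
  edge (0,16)–(3,1): crosses AB
  edge (3,1)–(10,23): crosses AB
  edge (10,23)–(0,16): clear
  → BLOCKED
Obstacle 2 [(14,2) (23,11) (23,20) (16,13)]:
  edge (14,2)–(23,11): clear
  edge (23,11)–(23,20): clear
  edge (23,20)–(16,13): clear
  edge (16,13)–(14,2): clear
  midpoint (9/2,6) outside
  → clear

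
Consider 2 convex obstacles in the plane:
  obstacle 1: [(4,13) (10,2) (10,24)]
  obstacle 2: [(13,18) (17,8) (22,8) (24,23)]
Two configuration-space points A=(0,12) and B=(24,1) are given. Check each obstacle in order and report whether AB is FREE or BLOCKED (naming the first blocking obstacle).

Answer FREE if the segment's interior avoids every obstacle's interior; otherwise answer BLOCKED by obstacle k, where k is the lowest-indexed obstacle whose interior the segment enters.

Obstacle 1 [(4,13) (10,2) (10,24)]:
  edge (4,13)–(10,2): crosses AB
  edge (10,2)–(10,24): crosses AB
  edge (10,24)–(4,13): clear
  → BLOCKED
Obstacle 2 [(13,18) (17,8) (22,8) (24,23)]:
  edge (13,18)–(17,8): clear
  edge (17,8)–(22,8): clear
  edge (22,8)–(24,23): clear
  edge (24,23)–(13,18): clear
  midpoint (12,13/2) outside
  → clear

BLOCKED by obstacle 1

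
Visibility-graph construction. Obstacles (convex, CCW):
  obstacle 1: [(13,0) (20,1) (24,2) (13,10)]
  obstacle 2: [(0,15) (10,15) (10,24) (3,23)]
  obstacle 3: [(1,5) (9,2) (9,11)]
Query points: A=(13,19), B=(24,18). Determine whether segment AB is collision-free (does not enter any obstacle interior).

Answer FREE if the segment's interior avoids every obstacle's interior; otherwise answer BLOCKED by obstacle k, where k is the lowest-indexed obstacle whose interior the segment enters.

Obstacle 1 [(13,0) (20,1) (24,2) (13,10)]:
  edge (13,0)–(20,1): clear
  edge (20,1)–(24,2): clear
  edge (24,2)–(13,10): clear
  edge (13,10)–(13,0): clear
  midpoint (37/2,37/2) outside
  → clear
Obstacle 2 [(0,15) (10,15) (10,24) (3,23)]:
  edge (0,15)–(10,15): clear
  edge (10,15)–(10,24): clear
  edge (10,24)–(3,23): clear
  edge (3,23)–(0,15): clear
  midpoint (37/2,37/2) outside
  → clear
Obstacle 3 [(1,5) (9,2) (9,11)]:
  edge (1,5)–(9,2): clear
  edge (9,2)–(9,11): clear
  edge (9,11)–(1,5): clear
  midpoint (37/2,37/2) outside
  → clear

FREE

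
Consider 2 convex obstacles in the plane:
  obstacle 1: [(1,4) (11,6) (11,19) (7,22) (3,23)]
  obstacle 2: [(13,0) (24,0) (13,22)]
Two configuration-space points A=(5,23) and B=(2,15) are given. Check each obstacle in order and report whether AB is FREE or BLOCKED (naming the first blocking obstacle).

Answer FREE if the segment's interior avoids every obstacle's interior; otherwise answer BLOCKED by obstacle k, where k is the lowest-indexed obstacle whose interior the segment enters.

Obstacle 1 [(1,4) (11,6) (11,19) (7,22) (3,23)]:
  edge (1,4)–(11,6): clear
  edge (11,6)–(11,19): clear
  edge (11,19)–(7,22): clear
  edge (7,22)–(3,23): crosses AB
  edge (3,23)–(1,4): crosses AB
  → BLOCKED
Obstacle 2 [(13,0) (24,0) (13,22)]:
  edge (13,0)–(24,0): clear
  edge (24,0)–(13,22): clear
  edge (13,22)–(13,0): clear
  midpoint (7/2,19) outside
  → clear

BLOCKED by obstacle 1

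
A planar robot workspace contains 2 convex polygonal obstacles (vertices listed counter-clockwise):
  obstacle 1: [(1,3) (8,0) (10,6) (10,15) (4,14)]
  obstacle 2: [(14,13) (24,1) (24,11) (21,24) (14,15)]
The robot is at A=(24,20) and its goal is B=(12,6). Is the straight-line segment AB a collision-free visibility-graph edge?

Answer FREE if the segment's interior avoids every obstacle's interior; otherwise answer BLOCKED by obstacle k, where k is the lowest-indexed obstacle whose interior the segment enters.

BLOCKED by obstacle 2

Obstacle 1 [(1,3) (8,0) (10,6) (10,15) (4,14)]:
  edge (1,3)–(8,0): clear
  edge (8,0)–(10,6): clear
  edge (10,6)–(10,15): clear
  edge (10,15)–(4,14): clear
  edge (4,14)–(1,3): clear
  midpoint (18,13) outside
  → clear
Obstacle 2 [(14,13) (24,1) (24,11) (21,24) (14,15)]:
  edge (14,13)–(24,1): crosses AB
  edge (24,1)–(24,11): clear
  edge (24,11)–(21,24): crosses AB
  edge (21,24)–(14,15): clear
  edge (14,15)–(14,13): clear
  → BLOCKED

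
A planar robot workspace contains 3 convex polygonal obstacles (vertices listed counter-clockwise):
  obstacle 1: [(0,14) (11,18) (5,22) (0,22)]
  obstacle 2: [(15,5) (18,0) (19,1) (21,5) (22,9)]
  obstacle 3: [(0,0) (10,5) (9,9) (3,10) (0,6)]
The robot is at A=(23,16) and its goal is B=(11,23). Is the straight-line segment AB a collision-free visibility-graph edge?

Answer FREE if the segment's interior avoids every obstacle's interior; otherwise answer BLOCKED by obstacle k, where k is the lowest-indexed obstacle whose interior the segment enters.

FREE

Obstacle 1 [(0,14) (11,18) (5,22) (0,22)]:
  edge (0,14)–(11,18): clear
  edge (11,18)–(5,22): clear
  edge (5,22)–(0,22): clear
  edge (0,22)–(0,14): clear
  midpoint (17,39/2) outside
  → clear
Obstacle 2 [(15,5) (18,0) (19,1) (21,5) (22,9)]:
  edge (15,5)–(18,0): clear
  edge (18,0)–(19,1): clear
  edge (19,1)–(21,5): clear
  edge (21,5)–(22,9): clear
  edge (22,9)–(15,5): clear
  midpoint (17,39/2) outside
  → clear
Obstacle 3 [(0,0) (10,5) (9,9) (3,10) (0,6)]:
  edge (0,0)–(10,5): clear
  edge (10,5)–(9,9): clear
  edge (9,9)–(3,10): clear
  edge (3,10)–(0,6): clear
  edge (0,6)–(0,0): clear
  midpoint (17,39/2) outside
  → clear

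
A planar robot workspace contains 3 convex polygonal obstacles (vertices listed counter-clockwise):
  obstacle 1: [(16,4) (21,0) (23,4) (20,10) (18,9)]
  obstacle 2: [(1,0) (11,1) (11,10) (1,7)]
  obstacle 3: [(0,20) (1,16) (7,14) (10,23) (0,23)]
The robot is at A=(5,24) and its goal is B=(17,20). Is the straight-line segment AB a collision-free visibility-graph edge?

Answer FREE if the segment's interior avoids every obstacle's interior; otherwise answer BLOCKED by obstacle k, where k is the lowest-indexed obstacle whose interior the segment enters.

BLOCKED by obstacle 3

Obstacle 1 [(16,4) (21,0) (23,4) (20,10) (18,9)]:
  edge (16,4)–(21,0): clear
  edge (21,0)–(23,4): clear
  edge (23,4)–(20,10): clear
  edge (20,10)–(18,9): clear
  edge (18,9)–(16,4): clear
  midpoint (11,22) outside
  → clear
Obstacle 2 [(1,0) (11,1) (11,10) (1,7)]:
  edge (1,0)–(11,1): clear
  edge (11,1)–(11,10): clear
  edge (11,10)–(1,7): clear
  edge (1,7)–(1,0): clear
  midpoint (11,22) outside
  → clear
Obstacle 3 [(0,20) (1,16) (7,14) (10,23) (0,23)]:
  edge (0,20)–(1,16): clear
  edge (1,16)–(7,14): clear
  edge (7,14)–(10,23): crosses AB
  edge (10,23)–(0,23): crosses AB
  edge (0,23)–(0,20): clear
  → BLOCKED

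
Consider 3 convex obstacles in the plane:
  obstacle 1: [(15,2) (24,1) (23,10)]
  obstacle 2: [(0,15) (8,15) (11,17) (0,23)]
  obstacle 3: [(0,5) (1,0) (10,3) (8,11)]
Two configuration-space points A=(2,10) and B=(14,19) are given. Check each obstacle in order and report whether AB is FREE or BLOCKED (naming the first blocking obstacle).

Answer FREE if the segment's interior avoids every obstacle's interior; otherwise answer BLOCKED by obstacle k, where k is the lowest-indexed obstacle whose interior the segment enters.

Obstacle 1 [(15,2) (24,1) (23,10)]:
  edge (15,2)–(24,1): clear
  edge (24,1)–(23,10): clear
  edge (23,10)–(15,2): clear
  midpoint (8,29/2) outside
  → clear
Obstacle 2 [(0,15) (8,15) (11,17) (0,23)]:
  edge (0,15)–(8,15): clear
  edge (8,15)–(11,17): clear
  edge (11,17)–(0,23): clear
  edge (0,23)–(0,15): clear
  midpoint (8,29/2) outside
  → clear
Obstacle 3 [(0,5) (1,0) (10,3) (8,11)]:
  edge (0,5)–(1,0): clear
  edge (1,0)–(10,3): clear
  edge (10,3)–(8,11): clear
  edge (8,11)–(0,5): clear
  midpoint (8,29/2) outside
  → clear

FREE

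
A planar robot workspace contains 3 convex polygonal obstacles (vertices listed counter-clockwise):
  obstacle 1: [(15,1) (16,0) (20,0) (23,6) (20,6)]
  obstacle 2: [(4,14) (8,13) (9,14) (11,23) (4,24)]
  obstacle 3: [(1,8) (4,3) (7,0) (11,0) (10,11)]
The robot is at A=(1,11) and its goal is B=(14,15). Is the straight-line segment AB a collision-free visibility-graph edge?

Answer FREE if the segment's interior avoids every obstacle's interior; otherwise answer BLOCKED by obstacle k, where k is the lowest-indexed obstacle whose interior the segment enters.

Obstacle 1 [(15,1) (16,0) (20,0) (23,6) (20,6)]:
  edge (15,1)–(16,0): clear
  edge (16,0)–(20,0): clear
  edge (20,0)–(23,6): clear
  edge (23,6)–(20,6): clear
  edge (20,6)–(15,1): clear
  midpoint (15/2,13) outside
  → clear
Obstacle 2 [(4,14) (8,13) (9,14) (11,23) (4,24)]:
  edge (4,14)–(8,13): crosses AB
  edge (8,13)–(9,14): crosses AB
  edge (9,14)–(11,23): clear
  edge (11,23)–(4,24): clear
  edge (4,24)–(4,14): clear
  → BLOCKED
Obstacle 3 [(1,8) (4,3) (7,0) (11,0) (10,11)]:
  edge (1,8)–(4,3): clear
  edge (4,3)–(7,0): clear
  edge (7,0)–(11,0): clear
  edge (11,0)–(10,11): clear
  edge (10,11)–(1,8): clear
  midpoint (15/2,13) outside
  → clear

BLOCKED by obstacle 2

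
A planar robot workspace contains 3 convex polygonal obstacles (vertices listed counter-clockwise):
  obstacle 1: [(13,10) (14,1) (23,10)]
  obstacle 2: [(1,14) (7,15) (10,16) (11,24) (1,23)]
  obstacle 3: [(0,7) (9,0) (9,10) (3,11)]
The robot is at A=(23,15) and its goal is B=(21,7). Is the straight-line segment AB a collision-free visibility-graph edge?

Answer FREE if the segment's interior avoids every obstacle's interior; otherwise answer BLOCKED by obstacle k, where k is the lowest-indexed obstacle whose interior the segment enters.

BLOCKED by obstacle 1

Obstacle 1 [(13,10) (14,1) (23,10)]:
  edge (13,10)–(14,1): clear
  edge (14,1)–(23,10): crosses AB
  edge (23,10)–(13,10): crosses AB
  → BLOCKED
Obstacle 2 [(1,14) (7,15) (10,16) (11,24) (1,23)]:
  edge (1,14)–(7,15): clear
  edge (7,15)–(10,16): clear
  edge (10,16)–(11,24): clear
  edge (11,24)–(1,23): clear
  edge (1,23)–(1,14): clear
  midpoint (22,11) outside
  → clear
Obstacle 3 [(0,7) (9,0) (9,10) (3,11)]:
  edge (0,7)–(9,0): clear
  edge (9,0)–(9,10): clear
  edge (9,10)–(3,11): clear
  edge (3,11)–(0,7): clear
  midpoint (22,11) outside
  → clear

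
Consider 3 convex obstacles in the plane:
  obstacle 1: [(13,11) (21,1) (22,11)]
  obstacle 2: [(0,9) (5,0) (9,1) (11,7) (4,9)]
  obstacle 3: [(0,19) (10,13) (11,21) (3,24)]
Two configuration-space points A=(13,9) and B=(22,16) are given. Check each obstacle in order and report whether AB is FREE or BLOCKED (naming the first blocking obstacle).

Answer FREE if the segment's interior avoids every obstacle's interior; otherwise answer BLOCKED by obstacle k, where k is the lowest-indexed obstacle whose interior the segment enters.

BLOCKED by obstacle 1

Obstacle 1 [(13,11) (21,1) (22,11)]:
  edge (13,11)–(21,1): crosses AB
  edge (21,1)–(22,11): clear
  edge (22,11)–(13,11): crosses AB
  → BLOCKED
Obstacle 2 [(0,9) (5,0) (9,1) (11,7) (4,9)]:
  edge (0,9)–(5,0): clear
  edge (5,0)–(9,1): clear
  edge (9,1)–(11,7): clear
  edge (11,7)–(4,9): clear
  edge (4,9)–(0,9): clear
  midpoint (35/2,25/2) outside
  → clear
Obstacle 3 [(0,19) (10,13) (11,21) (3,24)]:
  edge (0,19)–(10,13): clear
  edge (10,13)–(11,21): clear
  edge (11,21)–(3,24): clear
  edge (3,24)–(0,19): clear
  midpoint (35/2,25/2) outside
  → clear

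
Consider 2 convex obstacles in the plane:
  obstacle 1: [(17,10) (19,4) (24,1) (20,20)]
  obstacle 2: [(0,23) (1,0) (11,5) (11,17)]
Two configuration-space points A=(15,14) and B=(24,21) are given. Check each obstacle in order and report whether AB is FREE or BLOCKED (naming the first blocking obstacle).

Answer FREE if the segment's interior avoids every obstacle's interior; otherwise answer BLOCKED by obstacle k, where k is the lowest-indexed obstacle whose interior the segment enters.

Obstacle 1 [(17,10) (19,4) (24,1) (20,20)]:
  edge (17,10)–(19,4): clear
  edge (19,4)–(24,1): clear
  edge (24,1)–(20,20): crosses AB
  edge (20,20)–(17,10): crosses AB
  → BLOCKED
Obstacle 2 [(0,23) (1,0) (11,5) (11,17)]:
  edge (0,23)–(1,0): clear
  edge (1,0)–(11,5): clear
  edge (11,5)–(11,17): clear
  edge (11,17)–(0,23): clear
  midpoint (39/2,35/2) outside
  → clear

BLOCKED by obstacle 1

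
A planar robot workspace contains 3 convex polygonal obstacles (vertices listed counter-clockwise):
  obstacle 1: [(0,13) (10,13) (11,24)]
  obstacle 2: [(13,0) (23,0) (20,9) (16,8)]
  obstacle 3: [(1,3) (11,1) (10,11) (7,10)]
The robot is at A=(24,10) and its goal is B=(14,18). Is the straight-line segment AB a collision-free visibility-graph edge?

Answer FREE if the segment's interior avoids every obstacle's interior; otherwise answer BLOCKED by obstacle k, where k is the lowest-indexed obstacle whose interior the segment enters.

Obstacle 1 [(0,13) (10,13) (11,24)]:
  edge (0,13)–(10,13): clear
  edge (10,13)–(11,24): clear
  edge (11,24)–(0,13): clear
  midpoint (19,14) outside
  → clear
Obstacle 2 [(13,0) (23,0) (20,9) (16,8)]:
  edge (13,0)–(23,0): clear
  edge (23,0)–(20,9): clear
  edge (20,9)–(16,8): clear
  edge (16,8)–(13,0): clear
  midpoint (19,14) outside
  → clear
Obstacle 3 [(1,3) (11,1) (10,11) (7,10)]:
  edge (1,3)–(11,1): clear
  edge (11,1)–(10,11): clear
  edge (10,11)–(7,10): clear
  edge (7,10)–(1,3): clear
  midpoint (19,14) outside
  → clear

FREE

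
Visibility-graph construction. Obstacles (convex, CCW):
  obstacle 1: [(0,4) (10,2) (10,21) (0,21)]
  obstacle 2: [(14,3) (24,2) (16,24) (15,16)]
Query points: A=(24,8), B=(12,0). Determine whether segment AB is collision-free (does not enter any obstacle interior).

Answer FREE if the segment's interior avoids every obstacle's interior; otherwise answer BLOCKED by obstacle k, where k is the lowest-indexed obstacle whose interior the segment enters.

Obstacle 1 [(0,4) (10,2) (10,21) (0,21)]:
  edge (0,4)–(10,2): clear
  edge (10,2)–(10,21): clear
  edge (10,21)–(0,21): clear
  edge (0,21)–(0,4): clear
  midpoint (18,4) outside
  → clear
Obstacle 2 [(14,3) (24,2) (16,24) (15,16)]:
  edge (14,3)–(24,2): crosses AB
  edge (24,2)–(16,24): crosses AB
  edge (16,24)–(15,16): clear
  edge (15,16)–(14,3): clear
  → BLOCKED

BLOCKED by obstacle 2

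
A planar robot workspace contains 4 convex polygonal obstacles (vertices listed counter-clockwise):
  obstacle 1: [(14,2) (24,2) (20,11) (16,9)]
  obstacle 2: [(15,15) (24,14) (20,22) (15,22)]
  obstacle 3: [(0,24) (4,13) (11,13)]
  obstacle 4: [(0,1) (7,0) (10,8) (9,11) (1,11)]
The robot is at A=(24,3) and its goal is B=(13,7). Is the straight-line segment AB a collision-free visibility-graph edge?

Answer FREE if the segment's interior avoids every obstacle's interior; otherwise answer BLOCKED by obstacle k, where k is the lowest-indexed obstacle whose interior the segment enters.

BLOCKED by obstacle 1

Obstacle 1 [(14,2) (24,2) (20,11) (16,9)]:
  edge (14,2)–(24,2): clear
  edge (24,2)–(20,11): crosses AB
  edge (20,11)–(16,9): clear
  edge (16,9)–(14,2): crosses AB
  → BLOCKED
Obstacle 2 [(15,15) (24,14) (20,22) (15,22)]:
  edge (15,15)–(24,14): clear
  edge (24,14)–(20,22): clear
  edge (20,22)–(15,22): clear
  edge (15,22)–(15,15): clear
  midpoint (37/2,5) outside
  → clear
Obstacle 3 [(0,24) (4,13) (11,13)]:
  edge (0,24)–(4,13): clear
  edge (4,13)–(11,13): clear
  edge (11,13)–(0,24): clear
  midpoint (37/2,5) outside
  → clear
Obstacle 4 [(0,1) (7,0) (10,8) (9,11) (1,11)]:
  edge (0,1)–(7,0): clear
  edge (7,0)–(10,8): clear
  edge (10,8)–(9,11): clear
  edge (9,11)–(1,11): clear
  edge (1,11)–(0,1): clear
  midpoint (37/2,5) outside
  → clear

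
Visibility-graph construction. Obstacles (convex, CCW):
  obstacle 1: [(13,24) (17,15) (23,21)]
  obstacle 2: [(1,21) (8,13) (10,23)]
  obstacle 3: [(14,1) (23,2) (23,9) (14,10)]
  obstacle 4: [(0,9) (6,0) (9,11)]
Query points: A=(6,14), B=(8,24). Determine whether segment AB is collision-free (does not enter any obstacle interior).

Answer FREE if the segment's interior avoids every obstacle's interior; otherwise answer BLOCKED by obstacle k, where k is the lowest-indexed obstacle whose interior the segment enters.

BLOCKED by obstacle 2

Obstacle 1 [(13,24) (17,15) (23,21)]:
  edge (13,24)–(17,15): clear
  edge (17,15)–(23,21): clear
  edge (23,21)–(13,24): clear
  midpoint (7,19) outside
  → clear
Obstacle 2 [(1,21) (8,13) (10,23)]:
  edge (1,21)–(8,13): crosses AB
  edge (8,13)–(10,23): clear
  edge (10,23)–(1,21): crosses AB
  → BLOCKED
Obstacle 3 [(14,1) (23,2) (23,9) (14,10)]:
  edge (14,1)–(23,2): clear
  edge (23,2)–(23,9): clear
  edge (23,9)–(14,10): clear
  edge (14,10)–(14,1): clear
  midpoint (7,19) outside
  → clear
Obstacle 4 [(0,9) (6,0) (9,11)]:
  edge (0,9)–(6,0): clear
  edge (6,0)–(9,11): clear
  edge (9,11)–(0,9): clear
  midpoint (7,19) outside
  → clear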